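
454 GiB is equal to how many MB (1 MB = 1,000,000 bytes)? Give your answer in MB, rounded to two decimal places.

454 GiB = 454 × 2^30 bytes = 487,478,788,096 bytes
1 MB = 1,000,000 bytes
487,478,788,096 / 1,000,000 = 487,478.79 MB

487,478.79 MB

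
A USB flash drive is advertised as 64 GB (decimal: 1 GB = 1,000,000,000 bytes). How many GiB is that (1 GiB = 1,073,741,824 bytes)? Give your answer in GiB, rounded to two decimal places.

59.60 GiB

64 GB = 64 × 10^9 bytes = 64,000,000,000 bytes
1 GiB = 2^30 bytes = 1,073,741,824 bytes
64,000,000,000 / 1,073,741,824 = 59.60 GiB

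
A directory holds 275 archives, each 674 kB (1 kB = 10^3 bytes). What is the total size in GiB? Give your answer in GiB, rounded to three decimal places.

Total = 275 × 674 kB = 185,350 kB
= 185,350 × 1,000 bytes = 185,350,000 bytes
1 GiB = 1,073,741,824 bytes
185,350,000 / 1,073,741,824 = 0.173 GiB

0.173 GiB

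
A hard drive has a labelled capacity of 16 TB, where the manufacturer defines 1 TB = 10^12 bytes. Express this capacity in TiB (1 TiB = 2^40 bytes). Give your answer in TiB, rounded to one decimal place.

14.6 TiB

16 TB × 1,000,000,000,000 bytes/TB = 16,000,000,000,000 bytes
1 TiB = 2^40 bytes = 1,099,511,627,776 bytes
16,000,000,000,000 / 1,099,511,627,776 = 14.6 TiB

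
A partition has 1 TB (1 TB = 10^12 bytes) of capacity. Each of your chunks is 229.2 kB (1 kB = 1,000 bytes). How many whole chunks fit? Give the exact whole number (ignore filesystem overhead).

4,363,001

Capacity: 1 TB = 1,000,000,000,000 bytes
Per item: 229.2 kB = 229,200 bytes
⌊1,000,000,000,000 / 229,200⌋ = 4,363,001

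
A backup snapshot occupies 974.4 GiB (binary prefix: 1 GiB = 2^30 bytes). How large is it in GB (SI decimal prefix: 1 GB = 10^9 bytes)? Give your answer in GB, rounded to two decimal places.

974.4 GiB = 974.4 × 2^30 bytes = 1,046,254,033,305.6 bytes
1 GB = 1,000,000,000 bytes
1,046,254,033,305.6 / 1,000,000,000 = 1,046.25 GB

1,046.25 GB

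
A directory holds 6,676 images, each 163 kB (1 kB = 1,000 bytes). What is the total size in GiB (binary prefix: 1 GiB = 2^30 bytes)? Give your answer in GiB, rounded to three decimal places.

Total = 6,676 × 163 kB = 1,088,188 kB
= 1,088,188 × 1,000 bytes = 1,088,188,000 bytes
1 GiB = 1,073,741,824 bytes
1,088,188,000 / 1,073,741,824 = 1.013 GiB

1.013 GiB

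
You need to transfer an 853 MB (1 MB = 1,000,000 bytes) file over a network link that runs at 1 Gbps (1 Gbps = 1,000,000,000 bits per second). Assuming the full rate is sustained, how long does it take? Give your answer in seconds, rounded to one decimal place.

6.8 seconds

853 MB = 853,000,000 bytes = 6,824,000,000 bits
1 Gbps = 1,000,000,000 bits/s
time = 6,824,000,000 / 1,000,000,000 = 6.8 s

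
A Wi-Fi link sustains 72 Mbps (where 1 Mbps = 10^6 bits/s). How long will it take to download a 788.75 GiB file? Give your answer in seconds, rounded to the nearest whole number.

94,102 seconds

788.75 GiB = 846,913,863,680 bytes = 6,775,310,909,440 bits
72 Mbps = 72,000,000 bits/s
time = 6,775,310,909,440 / 72,000,000 = 94,102 s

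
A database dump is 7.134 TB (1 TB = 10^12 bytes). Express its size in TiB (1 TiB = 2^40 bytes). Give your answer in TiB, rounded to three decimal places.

6.488 TiB

7.134 TB = 7.134 × 10^12 bytes = 7,134,000,000,000 bytes
1 TiB = 2^40 bytes = 1,099,511,627,776 bytes
7,134,000,000,000 / 1,099,511,627,776 = 6.488 TiB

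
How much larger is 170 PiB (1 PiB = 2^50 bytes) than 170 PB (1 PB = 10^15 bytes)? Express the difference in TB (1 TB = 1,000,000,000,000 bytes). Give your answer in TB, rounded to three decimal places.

21,402.984 TB

170 PiB = 170 × 1,125,899,906,842,624 = 191,402,984,163,246,080 bytes
170 PB = 170 × 1,000,000,000,000,000 = 170,000,000,000,000,000 bytes
difference = 21,402,984,163,246,080 bytes
21,402,984,163,246,080 / 1,000,000,000,000 = 21,402.984 TB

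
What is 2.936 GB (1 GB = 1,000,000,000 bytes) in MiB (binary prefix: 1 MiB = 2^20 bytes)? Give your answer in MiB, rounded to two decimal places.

2.936 GB = 2.936 × 10^9 bytes = 2,936,000,000 bytes
1 MiB = 1,048,576 bytes
2,936,000,000 / 1,048,576 = 2,799.99 MiB

2,799.99 MiB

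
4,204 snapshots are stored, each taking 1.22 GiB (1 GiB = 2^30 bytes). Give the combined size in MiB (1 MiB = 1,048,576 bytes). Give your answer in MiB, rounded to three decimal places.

Total = 4,204 × 1.22 GiB = 5128.88 GiB
= 5128.88 × 1,073,741,824 bytes = 5,507,092,966,277.12 bytes
1 MiB = 1,048,576 bytes
5,507,092,966,277.12 / 1,048,576 = 5,251,973.120 MiB

5,251,973.120 MiB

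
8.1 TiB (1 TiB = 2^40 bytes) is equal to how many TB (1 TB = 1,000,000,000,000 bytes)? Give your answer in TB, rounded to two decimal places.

8.1 TiB × 1,099,511,627,776 bytes/TiB = 8,906,044,184,985.6 bytes
1 TB = 10^12 bytes = 1,000,000,000,000 bytes
8,906,044,184,985.6 / 1,000,000,000,000 = 8.91 TB

8.91 TB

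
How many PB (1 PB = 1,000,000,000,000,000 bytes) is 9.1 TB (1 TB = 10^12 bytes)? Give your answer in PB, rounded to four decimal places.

9.1 TB = 9.1 × 10^12 bytes = 9,100,000,000,000 bytes
1 PB = 1,000,000,000,000,000 bytes
9,100,000,000,000 / 1,000,000,000,000,000 = 0.0091 PB

0.0091 PB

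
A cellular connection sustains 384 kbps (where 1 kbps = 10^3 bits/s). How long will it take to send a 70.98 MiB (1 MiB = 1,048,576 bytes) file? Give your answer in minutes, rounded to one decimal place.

25.8 minutes

70.98 MiB = 74,427,924.48 bytes = 595,423,395.84 bits
384 kbps = 384,000 bits/s
time = 595,423,395.84 / 384,000 = 1,550.58 s
1,550.58 s / 60 = 25.8 minutes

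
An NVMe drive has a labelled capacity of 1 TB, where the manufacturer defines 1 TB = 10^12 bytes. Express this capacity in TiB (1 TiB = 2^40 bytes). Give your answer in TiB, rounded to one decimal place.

0.9 TiB

1 TB = 1 × 10^12 bytes = 1,000,000,000,000 bytes
1 TiB = 2^40 bytes = 1,099,511,627,776 bytes
1,000,000,000,000 / 1,099,511,627,776 = 0.9 TiB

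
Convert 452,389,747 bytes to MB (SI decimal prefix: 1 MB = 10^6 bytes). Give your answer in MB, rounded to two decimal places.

452.39 MB

452,389,747 bytes given.
1 MB = 10^6 bytes = 1,000,000 bytes
452,389,747 / 1,000,000 = 452.39 MB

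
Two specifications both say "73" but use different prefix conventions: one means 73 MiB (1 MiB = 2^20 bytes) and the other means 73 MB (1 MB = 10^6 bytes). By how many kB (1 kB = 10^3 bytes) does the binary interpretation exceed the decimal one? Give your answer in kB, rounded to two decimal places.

3,546.05 kB

73 MiB = 73 × 1,048,576 = 76,546,048 bytes
73 MB = 73 × 1,000,000 = 73,000,000 bytes
difference = 3,546,048 bytes
3,546,048 / 1,000 = 3,546.05 kB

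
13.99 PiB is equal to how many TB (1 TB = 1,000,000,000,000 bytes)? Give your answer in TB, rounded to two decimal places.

15,751.34 TB

13.99 PiB = 13.99 × 2^50 bytes = 15,751,339,696,728,309.76 bytes
1 TB = 1,000,000,000,000 bytes
15,751,339,696,728,309.76 / 1,000,000,000,000 = 15,751.34 TB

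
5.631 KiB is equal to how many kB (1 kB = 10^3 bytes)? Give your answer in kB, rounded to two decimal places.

5.77 kB

5.631 KiB × 1,024 bytes/KiB = 5,766.144 bytes
1 kB = 1,000 bytes
5,766.144 / 1,000 = 5.77 kB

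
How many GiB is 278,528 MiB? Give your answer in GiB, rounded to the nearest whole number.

272 GiB

278,528 MiB = 278,528 × 2^20 bytes = 292,057,776,128 bytes
1 GiB = 1,073,741,824 bytes
292,057,776,128 / 1,073,741,824 = 272 GiB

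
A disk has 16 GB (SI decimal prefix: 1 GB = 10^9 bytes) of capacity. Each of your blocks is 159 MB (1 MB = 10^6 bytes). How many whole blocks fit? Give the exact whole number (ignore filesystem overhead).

100

Capacity: 16 GB = 16,000,000,000 bytes
Per item: 159 MB = 159,000,000 bytes
⌊16,000,000,000 / 159,000,000⌋ = 100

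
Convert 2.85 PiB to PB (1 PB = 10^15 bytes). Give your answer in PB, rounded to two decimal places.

2.85 PiB × 1,125,899,906,842,624 bytes/PiB = 3,208,814,734,501,478.4 bytes
1 PB = 10^15 bytes = 1,000,000,000,000,000 bytes
3,208,814,734,501,478.4 / 1,000,000,000,000,000 = 3.21 PB

3.21 PB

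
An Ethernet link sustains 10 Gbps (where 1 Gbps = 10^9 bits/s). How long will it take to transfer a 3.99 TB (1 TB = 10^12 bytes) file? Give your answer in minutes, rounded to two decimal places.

53.20 minutes

3.99 TB = 3,990,000,000,000 bytes = 31,920,000,000,000 bits
10 Gbps = 10,000,000,000 bits/s
time = 31,920,000,000,000 / 10,000,000,000 = 3,192.000 s
3,192.000 s / 60 = 53.20 minutes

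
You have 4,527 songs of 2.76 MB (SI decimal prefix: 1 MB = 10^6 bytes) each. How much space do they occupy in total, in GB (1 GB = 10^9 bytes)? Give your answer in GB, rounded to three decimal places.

Total = 4,527 × 2.76 MB = 12494.52 MB
= 12494.52 × 1,000,000 bytes = 12,494,520,000 bytes
1 GB = 1,000,000,000 bytes
12,494,520,000 / 1,000,000,000 = 12.495 GB

12.495 GB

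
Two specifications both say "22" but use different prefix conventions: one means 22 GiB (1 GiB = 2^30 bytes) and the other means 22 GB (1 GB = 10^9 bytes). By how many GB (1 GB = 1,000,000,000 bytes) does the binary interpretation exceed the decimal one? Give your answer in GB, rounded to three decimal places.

1.622 GB

22 GiB = 22 × 1,073,741,824 = 23,622,320,128 bytes
22 GB = 22 × 1,000,000,000 = 22,000,000,000 bytes
difference = 1,622,320,128 bytes
1,622,320,128 / 1,000,000,000 = 1.622 GB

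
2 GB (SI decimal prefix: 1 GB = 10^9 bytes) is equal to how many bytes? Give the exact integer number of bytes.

2 × 1,000,000,000 = 2,000,000,000 bytes  (1 GB = 10^9 bytes)

2,000,000,000 bytes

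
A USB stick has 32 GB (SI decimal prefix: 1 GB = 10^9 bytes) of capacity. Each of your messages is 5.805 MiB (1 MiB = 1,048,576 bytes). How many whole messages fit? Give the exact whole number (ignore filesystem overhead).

5,257

Capacity: 32 GB = 32,000,000,000 bytes
Per item: 5.805 MiB = 6,086,983.68 bytes
⌊32,000,000,000 / 6,086,983.68⌋ = 5,257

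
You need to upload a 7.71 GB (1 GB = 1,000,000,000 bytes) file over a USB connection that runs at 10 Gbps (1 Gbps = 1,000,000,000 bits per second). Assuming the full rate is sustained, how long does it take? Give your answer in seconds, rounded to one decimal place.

6.2 seconds

7.71 GB = 7,710,000,000 bytes = 61,680,000,000 bits
10 Gbps = 10,000,000,000 bits/s
time = 61,680,000,000 / 10,000,000,000 = 6.2 s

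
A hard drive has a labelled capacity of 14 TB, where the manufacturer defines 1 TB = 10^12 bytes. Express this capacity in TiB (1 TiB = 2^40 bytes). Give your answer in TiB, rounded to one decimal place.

14 TB × 1,000,000,000,000 bytes/TB = 14,000,000,000,000 bytes
1 TiB = 2^40 bytes = 1,099,511,627,776 bytes
14,000,000,000,000 / 1,099,511,627,776 = 12.7 TiB

12.7 TiB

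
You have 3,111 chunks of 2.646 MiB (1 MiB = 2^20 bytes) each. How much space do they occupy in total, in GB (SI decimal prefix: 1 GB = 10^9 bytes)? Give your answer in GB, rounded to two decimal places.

Total = 3,111 × 2.646 MiB = 8231.706 MiB
= 8231.706 × 1,048,576 bytes = 8,631,569,350.656 bytes
1 GB = 1,000,000,000 bytes
8,631,569,350.656 / 1,000,000,000 = 8.63 GB

8.63 GB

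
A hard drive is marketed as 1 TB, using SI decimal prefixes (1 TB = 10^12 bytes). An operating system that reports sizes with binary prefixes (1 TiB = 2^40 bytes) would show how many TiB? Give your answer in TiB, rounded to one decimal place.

0.9 TiB

1 TB × 1,000,000,000,000 bytes/TB = 1,000,000,000,000 bytes
1 TiB = 1,099,511,627,776 bytes
1,000,000,000,000 / 1,099,511,627,776 = 0.9 TiB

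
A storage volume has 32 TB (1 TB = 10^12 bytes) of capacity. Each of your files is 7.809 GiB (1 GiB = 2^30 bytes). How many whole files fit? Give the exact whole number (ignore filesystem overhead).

3,816

Capacity: 32 TB = 32,000,000,000,000 bytes
Per item: 7.809 GiB = 8,384,849,903.616 bytes
⌊32,000,000,000,000 / 8,384,849,903.616⌋ = 3,816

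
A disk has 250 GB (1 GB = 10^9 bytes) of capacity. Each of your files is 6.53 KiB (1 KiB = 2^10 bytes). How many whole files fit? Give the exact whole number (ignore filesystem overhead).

37,387,538

Capacity: 250 GB = 250,000,000,000 bytes
Per item: 6.53 KiB = 6,686.72 bytes
⌊250,000,000,000 / 6,686.72⌋ = 37,387,538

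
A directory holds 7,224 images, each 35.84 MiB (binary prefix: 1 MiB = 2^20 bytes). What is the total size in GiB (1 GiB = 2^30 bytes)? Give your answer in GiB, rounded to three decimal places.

Total = 7,224 × 35.84 MiB = 258908.16 MiB
= 258908.16 × 1,048,576 bytes = 271,484,882,780.16 bytes
1 GiB = 1,073,741,824 bytes
271,484,882,780.16 / 1,073,741,824 = 252.840 GiB

252.840 GiB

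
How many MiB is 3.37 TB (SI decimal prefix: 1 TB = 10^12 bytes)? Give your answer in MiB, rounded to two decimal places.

3,213,882.45 MiB

3.37 TB × 1,000,000,000,000 bytes/TB = 3,370,000,000,000 bytes
1 MiB = 2^20 bytes = 1,048,576 bytes
3,370,000,000,000 / 1,048,576 = 3,213,882.45 MiB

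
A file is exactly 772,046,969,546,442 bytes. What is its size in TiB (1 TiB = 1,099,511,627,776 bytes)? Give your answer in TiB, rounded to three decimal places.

702.173 TiB

772,046,969,546,442 bytes given.
1 TiB = 2^40 bytes = 1,099,511,627,776 bytes
772,046,969,546,442 / 1,099,511,627,776 = 702.173 TiB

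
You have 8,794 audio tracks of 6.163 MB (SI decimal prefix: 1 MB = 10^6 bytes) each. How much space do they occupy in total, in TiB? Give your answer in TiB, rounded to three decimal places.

0.049 TiB

Total = 8,794 × 6.163 MB = 54197.422 MB
= 54197.422 × 1,000,000 bytes = 54,197,422,000 bytes
1 TiB = 1,099,511,627,776 bytes
54,197,422,000 / 1,099,511,627,776 = 0.049 TiB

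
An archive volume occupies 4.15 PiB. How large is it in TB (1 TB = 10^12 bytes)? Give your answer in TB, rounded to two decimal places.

4.15 PiB = 4.15 × 2^50 bytes = 4,672,484,613,396,889.6 bytes
1 TB = 10^12 bytes = 1,000,000,000,000 bytes
4,672,484,613,396,889.6 / 1,000,000,000,000 = 4,672.48 TB

4,672.48 TB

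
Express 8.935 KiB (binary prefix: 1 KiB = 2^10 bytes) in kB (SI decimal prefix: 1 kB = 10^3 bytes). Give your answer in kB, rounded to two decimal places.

9.15 kB

8.935 KiB = 8.935 × 2^10 bytes = 9,149.44 bytes
1 kB = 1,000 bytes
9,149.44 / 1,000 = 9.15 kB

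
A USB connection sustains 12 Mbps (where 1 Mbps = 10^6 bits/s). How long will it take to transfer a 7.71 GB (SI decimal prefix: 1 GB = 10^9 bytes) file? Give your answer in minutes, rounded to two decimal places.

7.71 GB = 7,710,000,000 bytes = 61,680,000,000 bits
12 Mbps = 12,000,000 bits/s
time = 61,680,000,000 / 12,000,000 = 5,140.000 s
5,140.000 s / 60 = 85.67 minutes

85.67 minutes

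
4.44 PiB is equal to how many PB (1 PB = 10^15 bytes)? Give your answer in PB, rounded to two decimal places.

4.44 PiB = 4.44 × 2^50 bytes = 4,998,995,586,381,250.56 bytes
1 PB = 1,000,000,000,000,000 bytes
4,998,995,586,381,250.56 / 1,000,000,000,000,000 = 5.00 PB

5.00 PB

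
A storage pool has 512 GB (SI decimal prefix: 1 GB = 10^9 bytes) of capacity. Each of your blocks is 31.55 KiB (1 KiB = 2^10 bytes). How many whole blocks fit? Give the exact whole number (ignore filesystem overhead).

Capacity: 512 GB = 512,000,000,000 bytes
Per item: 31.55 KiB = 32,307.2 bytes
⌊512,000,000,000 / 32,307.2⌋ = 15,847,860

15,847,860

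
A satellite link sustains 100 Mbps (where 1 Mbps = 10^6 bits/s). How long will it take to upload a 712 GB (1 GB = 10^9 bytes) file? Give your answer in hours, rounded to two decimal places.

712 GB = 712,000,000,000 bytes = 5,696,000,000,000 bits
100 Mbps = 100,000,000 bits/s
time = 5,696,000,000,000 / 100,000,000 = 56,960.0000 s
56,960.0000 s / 3600 = 15.82 hours

15.82 hours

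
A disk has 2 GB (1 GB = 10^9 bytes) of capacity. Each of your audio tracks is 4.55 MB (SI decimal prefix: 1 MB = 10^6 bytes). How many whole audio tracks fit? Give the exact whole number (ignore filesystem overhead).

Capacity: 2 GB = 2,000,000,000 bytes
Per item: 4.55 MB = 4,550,000 bytes
⌊2,000,000,000 / 4,550,000⌋ = 439

439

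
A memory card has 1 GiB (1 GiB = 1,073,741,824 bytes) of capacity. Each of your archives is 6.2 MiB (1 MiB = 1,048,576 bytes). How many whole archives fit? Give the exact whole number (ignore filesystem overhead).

Capacity: 1 GiB = 1,073,741,824 bytes
Per item: 6.2 MiB = 6,501,171.2 bytes
⌊1,073,741,824 / 6,501,171.2⌋ = 165

165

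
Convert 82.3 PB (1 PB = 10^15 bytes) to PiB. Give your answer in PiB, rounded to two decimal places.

73.10 PiB

82.3 PB = 82.3 × 10^15 bytes = 82,300,000,000,000,000 bytes
1 PiB = 2^50 bytes = 1,125,899,906,842,624 bytes
82,300,000,000,000,000 / 1,125,899,906,842,624 = 73.10 PiB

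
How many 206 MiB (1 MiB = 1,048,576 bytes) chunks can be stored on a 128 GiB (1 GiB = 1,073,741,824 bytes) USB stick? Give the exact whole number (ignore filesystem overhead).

Capacity: 128 GiB = 137,438,953,472 bytes
Per item: 206 MiB = 216,006,656 bytes
⌊137,438,953,472 / 216,006,656⌋ = 636

636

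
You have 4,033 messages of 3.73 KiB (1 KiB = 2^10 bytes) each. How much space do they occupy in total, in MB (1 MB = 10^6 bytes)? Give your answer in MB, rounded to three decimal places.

Total = 4,033 × 3.73 KiB = 15043.09 KiB
= 15043.09 × 1,024 bytes = 15,404,124.16 bytes
1 MB = 1,000,000 bytes
15,404,124.16 / 1,000,000 = 15.404 MB

15.404 MB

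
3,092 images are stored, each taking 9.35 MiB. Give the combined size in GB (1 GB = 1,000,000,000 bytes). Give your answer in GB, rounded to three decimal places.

30.315 GB

Total = 3,092 × 9.35 MiB = 28910.2 MiB
= 28910.2 × 1,048,576 bytes = 30,314,541,875.2 bytes
1 GB = 1,000,000,000 bytes
30,314,541,875.2 / 1,000,000,000 = 30.315 GB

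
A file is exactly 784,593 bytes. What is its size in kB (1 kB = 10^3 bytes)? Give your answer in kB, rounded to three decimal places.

784,593 bytes given.
1 kB = 1,000 bytes
784,593 / 1,000 = 784.593 kB

784.593 kB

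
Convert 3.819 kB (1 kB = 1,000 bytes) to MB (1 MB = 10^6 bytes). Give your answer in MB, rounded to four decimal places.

3.819 kB = 3.819 × 10^3 bytes = 3,819 bytes
1 MB = 10^6 bytes = 1,000,000 bytes
3,819 / 1,000,000 = 0.0038 MB

0.0038 MB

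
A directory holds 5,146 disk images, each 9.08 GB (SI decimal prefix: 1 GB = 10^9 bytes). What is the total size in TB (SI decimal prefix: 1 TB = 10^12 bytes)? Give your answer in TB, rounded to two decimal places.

Total = 5,146 × 9.08 GB = 46725.68 GB
= 46725.68 × 1,000,000,000 bytes = 46,725,680,000,000 bytes
1 TB = 1,000,000,000,000 bytes
46,725,680,000,000 / 1,000,000,000,000 = 46.73 TB

46.73 TB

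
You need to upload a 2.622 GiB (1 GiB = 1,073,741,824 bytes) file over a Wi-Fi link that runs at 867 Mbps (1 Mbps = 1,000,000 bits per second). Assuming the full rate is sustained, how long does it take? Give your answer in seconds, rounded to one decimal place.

2.622 GiB = 2,815,351,062.528 bytes = 22,522,808,500.224 bits
867 Mbps = 867,000,000 bits/s
time = 22,522,808,500.224 / 867,000,000 = 26.0 s

26.0 seconds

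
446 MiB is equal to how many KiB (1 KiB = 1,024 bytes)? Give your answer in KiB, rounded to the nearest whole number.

456,704 KiB

446 MiB = 446 × 2^20 bytes = 467,664,896 bytes
1 KiB = 2^10 bytes = 1,024 bytes
467,664,896 / 1,024 = 456,704 KiB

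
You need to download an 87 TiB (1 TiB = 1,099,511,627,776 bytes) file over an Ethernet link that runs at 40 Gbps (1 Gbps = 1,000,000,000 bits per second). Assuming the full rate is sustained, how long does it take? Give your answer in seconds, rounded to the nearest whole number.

87 TiB = 95,657,511,616,512 bytes = 765,260,092,932,096 bits
40 Gbps = 40,000,000,000 bits/s
time = 765,260,092,932,096 / 40,000,000,000 = 19,132 s

19,132 seconds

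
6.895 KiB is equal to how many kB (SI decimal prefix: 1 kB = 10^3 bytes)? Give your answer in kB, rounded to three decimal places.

7.060 kB

6.895 KiB = 6.895 × 2^10 bytes = 7,060.48 bytes
1 kB = 10^3 bytes = 1,000 bytes
7,060.48 / 1,000 = 7.060 kB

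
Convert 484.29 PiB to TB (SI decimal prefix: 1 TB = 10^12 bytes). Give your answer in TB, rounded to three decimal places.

484.29 PiB = 484.29 × 2^50 bytes = 545,262,065,884,814,376.96 bytes
1 TB = 1,000,000,000,000 bytes
545,262,065,884,814,376.96 / 1,000,000,000,000 = 545,262.066 TB

545,262.066 TB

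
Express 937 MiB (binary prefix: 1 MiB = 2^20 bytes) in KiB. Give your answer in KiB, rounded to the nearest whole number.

937 MiB = 937 × 2^20 bytes = 982,515,712 bytes
1 KiB = 1,024 bytes
982,515,712 / 1,024 = 959,488 KiB

959,488 KiB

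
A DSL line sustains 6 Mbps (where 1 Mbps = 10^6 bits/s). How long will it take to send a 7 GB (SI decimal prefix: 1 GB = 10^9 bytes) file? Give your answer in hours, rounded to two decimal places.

2.59 hours

7 GB = 7,000,000,000 bytes = 56,000,000,000 bits
6 Mbps = 6,000,000 bits/s
time = 56,000,000,000 / 6,000,000 = 9,333.3333 s
9,333.3333 s / 3600 = 2.59 hours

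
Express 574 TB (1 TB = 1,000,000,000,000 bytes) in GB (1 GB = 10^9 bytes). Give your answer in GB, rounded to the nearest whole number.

574,000 GB

574 TB × 1,000,000,000,000 bytes/TB = 574,000,000,000,000 bytes
1 GB = 1,000,000,000 bytes
574,000,000,000,000 / 1,000,000,000 = 574,000 GB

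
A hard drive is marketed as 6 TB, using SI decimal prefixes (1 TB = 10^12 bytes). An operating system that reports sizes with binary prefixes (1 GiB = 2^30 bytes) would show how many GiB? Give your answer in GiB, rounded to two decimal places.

6 TB × 1,000,000,000,000 bytes/TB = 6,000,000,000,000 bytes
1 GiB = 2^30 bytes = 1,073,741,824 bytes
6,000,000,000,000 / 1,073,741,824 = 5,587.94 GiB

5,587.94 GiB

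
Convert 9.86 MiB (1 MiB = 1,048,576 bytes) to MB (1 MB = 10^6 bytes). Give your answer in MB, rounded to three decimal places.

9.86 MiB × 1,048,576 bytes/MiB = 10,338,959.36 bytes
1 MB = 1,000,000 bytes
10,338,959.36 / 1,000,000 = 10.339 MB

10.339 MB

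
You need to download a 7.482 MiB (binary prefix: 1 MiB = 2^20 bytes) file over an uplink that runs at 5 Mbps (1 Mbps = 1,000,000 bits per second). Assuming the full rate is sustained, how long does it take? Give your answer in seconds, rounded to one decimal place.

7.482 MiB = 7,845,445.632 bytes = 62,763,565.056 bits
5 Mbps = 5,000,000 bits/s
time = 62,763,565.056 / 5,000,000 = 12.6 s

12.6 seconds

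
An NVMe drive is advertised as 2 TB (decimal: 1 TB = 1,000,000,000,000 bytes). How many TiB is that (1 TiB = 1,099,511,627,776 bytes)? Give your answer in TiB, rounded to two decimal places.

1.82 TiB

2 TB × 1,000,000,000,000 bytes/TB = 2,000,000,000,000 bytes
1 TiB = 2^40 bytes = 1,099,511,627,776 bytes
2,000,000,000,000 / 1,099,511,627,776 = 1.82 TiB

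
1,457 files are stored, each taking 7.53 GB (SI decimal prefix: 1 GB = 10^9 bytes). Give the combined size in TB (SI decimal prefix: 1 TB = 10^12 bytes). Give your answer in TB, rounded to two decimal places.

Total = 1,457 × 7.53 GB = 10971.21 GB
= 10971.21 × 1,000,000,000 bytes = 10,971,210,000,000 bytes
1 TB = 1,000,000,000,000 bytes
10,971,210,000,000 / 1,000,000,000,000 = 10.97 TB

10.97 TB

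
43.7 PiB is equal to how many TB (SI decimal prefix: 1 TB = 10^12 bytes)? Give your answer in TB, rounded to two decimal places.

43.7 PiB = 43.7 × 2^50 bytes = 49,201,825,929,022,668.8 bytes
1 TB = 1,000,000,000,000 bytes
49,201,825,929,022,668.8 / 1,000,000,000,000 = 49,201.83 TB

49,201.83 TB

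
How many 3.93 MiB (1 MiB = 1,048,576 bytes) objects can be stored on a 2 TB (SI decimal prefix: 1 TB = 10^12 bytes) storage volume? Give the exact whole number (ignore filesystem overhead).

Capacity: 2 TB = 2,000,000,000,000 bytes
Per item: 3.93 MiB = 4,120,903.68 bytes
⌊2,000,000,000,000 / 4,120,903.68⌋ = 485,330

485,330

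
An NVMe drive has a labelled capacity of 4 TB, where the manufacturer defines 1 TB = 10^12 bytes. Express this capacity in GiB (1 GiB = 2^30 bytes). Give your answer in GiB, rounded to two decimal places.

4 TB × 1,000,000,000,000 bytes/TB = 4,000,000,000,000 bytes
1 GiB = 1,073,741,824 bytes
4,000,000,000,000 / 1,073,741,824 = 3,725.29 GiB

3,725.29 GiB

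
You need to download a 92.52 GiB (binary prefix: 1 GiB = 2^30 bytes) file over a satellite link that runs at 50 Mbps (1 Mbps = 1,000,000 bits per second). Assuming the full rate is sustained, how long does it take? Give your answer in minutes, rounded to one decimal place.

264.9 minutes

92.52 GiB = 99,342,593,556.48 bytes = 794,740,748,451.84 bits
50 Mbps = 50,000,000 bits/s
time = 794,740,748,451.84 / 50,000,000 = 15,894.81 s
15,894.81 s / 60 = 264.9 minutes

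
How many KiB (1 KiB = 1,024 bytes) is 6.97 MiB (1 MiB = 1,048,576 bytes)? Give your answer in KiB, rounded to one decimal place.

7,137.3 KiB

6.97 MiB = 6.97 × 2^20 bytes = 7,308,574.72 bytes
1 KiB = 2^10 bytes = 1,024 bytes
7,308,574.72 / 1,024 = 7,137.3 KiB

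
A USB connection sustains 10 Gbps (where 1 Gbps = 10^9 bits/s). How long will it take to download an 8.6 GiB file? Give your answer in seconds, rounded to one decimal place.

8.6 GiB = 9,234,179,686.4 bytes = 73,873,437,491.2 bits
10 Gbps = 10,000,000,000 bits/s
time = 73,873,437,491.2 / 10,000,000,000 = 7.4 s

7.4 seconds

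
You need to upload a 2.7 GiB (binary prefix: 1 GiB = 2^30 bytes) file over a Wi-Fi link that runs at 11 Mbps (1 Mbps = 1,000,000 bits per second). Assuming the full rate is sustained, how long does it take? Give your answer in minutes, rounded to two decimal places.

2.7 GiB = 2,899,102,924.8 bytes = 23,192,823,398.4 bits
11 Mbps = 11,000,000 bits/s
time = 23,192,823,398.4 / 11,000,000 = 2,108.438 s
2,108.438 s / 60 = 35.14 minutes

35.14 minutes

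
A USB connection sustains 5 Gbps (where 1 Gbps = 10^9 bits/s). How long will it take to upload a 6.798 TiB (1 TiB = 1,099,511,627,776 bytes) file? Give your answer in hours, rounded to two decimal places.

3.32 hours

6.798 TiB = 7,474,480,045,621.248 bytes = 59,795,840,364,969.984 bits
5 Gbps = 5,000,000,000 bits/s
time = 59,795,840,364,969.984 / 5,000,000,000 = 11,959.1681 s
11,959.1681 s / 3600 = 3.32 hours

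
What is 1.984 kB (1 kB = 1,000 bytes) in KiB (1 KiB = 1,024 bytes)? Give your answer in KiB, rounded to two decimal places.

1.984 kB = 1.984 × 10^3 bytes = 1,984 bytes
1 KiB = 2^10 bytes = 1,024 bytes
1,984 / 1,024 = 1.94 KiB

1.94 KiB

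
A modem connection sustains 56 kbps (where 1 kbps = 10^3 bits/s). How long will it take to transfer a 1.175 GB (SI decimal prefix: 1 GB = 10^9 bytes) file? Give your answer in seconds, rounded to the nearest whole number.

167,857 seconds

1.175 GB = 1,175,000,000 bytes = 9,400,000,000 bits
56 kbps = 56,000 bits/s
time = 9,400,000,000 / 56,000 = 167,857 s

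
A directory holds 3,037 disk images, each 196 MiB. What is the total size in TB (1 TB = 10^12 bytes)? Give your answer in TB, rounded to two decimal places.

0.62 TB

Total = 3,037 × 196 MiB = 595,252 MiB
= 595,252 × 1,048,576 bytes = 624,166,961,152 bytes
1 TB = 1,000,000,000,000 bytes
624,166,961,152 / 1,000,000,000,000 = 0.62 TB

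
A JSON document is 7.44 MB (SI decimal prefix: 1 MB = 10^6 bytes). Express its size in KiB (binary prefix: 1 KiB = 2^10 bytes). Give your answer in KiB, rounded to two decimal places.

7.44 MB × 1,000,000 bytes/MB = 7,440,000 bytes
1 KiB = 1,024 bytes
7,440,000 / 1,024 = 7,265.63 KiB

7,265.63 KiB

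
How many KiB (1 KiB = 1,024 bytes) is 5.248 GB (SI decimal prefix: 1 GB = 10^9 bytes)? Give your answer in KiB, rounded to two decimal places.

5,125,000.00 KiB

5.248 GB = 5.248 × 10^9 bytes = 5,248,000,000 bytes
1 KiB = 1,024 bytes
5,248,000,000 / 1,024 = 5,125,000.00 KiB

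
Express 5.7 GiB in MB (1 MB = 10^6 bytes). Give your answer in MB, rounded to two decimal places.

5.7 GiB = 5.7 × 2^30 bytes = 6,120,328,396.8 bytes
1 MB = 10^6 bytes = 1,000,000 bytes
6,120,328,396.8 / 1,000,000 = 6,120.33 MB

6,120.33 MB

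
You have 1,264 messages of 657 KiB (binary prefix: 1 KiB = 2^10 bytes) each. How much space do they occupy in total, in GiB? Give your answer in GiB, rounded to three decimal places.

Total = 1,264 × 657 KiB = 830,448 KiB
= 830,448 × 1,024 bytes = 850,378,752 bytes
1 GiB = 1,073,741,824 bytes
850,378,752 / 1,073,741,824 = 0.792 GiB

0.792 GiB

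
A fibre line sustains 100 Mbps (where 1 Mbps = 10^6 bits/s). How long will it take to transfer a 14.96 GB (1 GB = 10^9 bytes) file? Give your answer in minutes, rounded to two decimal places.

19.95 minutes

14.96 GB = 14,960,000,000 bytes = 119,680,000,000 bits
100 Mbps = 100,000,000 bits/s
time = 119,680,000,000 / 100,000,000 = 1,196.800 s
1,196.800 s / 60 = 19.95 minutes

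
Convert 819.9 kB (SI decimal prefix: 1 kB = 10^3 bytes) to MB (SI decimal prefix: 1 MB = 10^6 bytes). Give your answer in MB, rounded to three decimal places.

819.9 kB = 819.9 × 10^3 bytes = 819,900 bytes
1 MB = 10^6 bytes = 1,000,000 bytes
819,900 / 1,000,000 = 0.820 MB

0.820 MB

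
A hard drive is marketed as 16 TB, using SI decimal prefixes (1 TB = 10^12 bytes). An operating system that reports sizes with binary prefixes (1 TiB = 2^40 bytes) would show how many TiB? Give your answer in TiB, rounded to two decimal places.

16 TB = 16 × 10^12 bytes = 16,000,000,000,000 bytes
1 TiB = 2^40 bytes = 1,099,511,627,776 bytes
16,000,000,000,000 / 1,099,511,627,776 = 14.55 TiB

14.55 TiB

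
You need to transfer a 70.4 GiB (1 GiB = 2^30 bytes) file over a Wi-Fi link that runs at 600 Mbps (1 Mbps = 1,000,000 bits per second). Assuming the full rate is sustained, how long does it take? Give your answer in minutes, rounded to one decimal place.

16.8 minutes

70.4 GiB = 75,591,424,409.6 bytes = 604,731,395,276.8 bits
600 Mbps = 600,000,000 bits/s
time = 604,731,395,276.8 / 600,000,000 = 1,007.89 s
1,007.89 s / 60 = 16.8 minutes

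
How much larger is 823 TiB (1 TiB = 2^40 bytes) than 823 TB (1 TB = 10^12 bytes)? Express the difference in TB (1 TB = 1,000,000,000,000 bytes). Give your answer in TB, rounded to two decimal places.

823 TiB = 823 × 1,099,511,627,776 = 904,898,069,659,648 bytes
823 TB = 823 × 1,000,000,000,000 = 823,000,000,000,000 bytes
difference = 81,898,069,659,648 bytes
81,898,069,659,648 / 1,000,000,000,000 = 81.90 TB

81.90 TB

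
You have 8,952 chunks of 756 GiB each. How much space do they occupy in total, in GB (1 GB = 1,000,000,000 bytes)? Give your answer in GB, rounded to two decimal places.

Total = 8,952 × 756 GiB = 6,767,712 GiB
= 6,767,712 × 1,073,741,824 bytes = 7,266,775,427,186,688 bytes
1 GB = 1,000,000,000 bytes
7,266,775,427,186,688 / 1,000,000,000 = 7,266,775.43 GB

7,266,775.43 GB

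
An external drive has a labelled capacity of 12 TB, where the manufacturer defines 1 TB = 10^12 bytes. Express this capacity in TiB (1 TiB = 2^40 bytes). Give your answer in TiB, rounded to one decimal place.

12 TB = 12 × 10^12 bytes = 12,000,000,000,000 bytes
1 TiB = 2^40 bytes = 1,099,511,627,776 bytes
12,000,000,000,000 / 1,099,511,627,776 = 10.9 TiB

10.9 TiB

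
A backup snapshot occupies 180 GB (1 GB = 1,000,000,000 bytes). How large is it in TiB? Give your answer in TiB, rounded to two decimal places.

180 GB × 1,000,000,000 bytes/GB = 180,000,000,000 bytes
1 TiB = 2^40 bytes = 1,099,511,627,776 bytes
180,000,000,000 / 1,099,511,627,776 = 0.16 TiB

0.16 TiB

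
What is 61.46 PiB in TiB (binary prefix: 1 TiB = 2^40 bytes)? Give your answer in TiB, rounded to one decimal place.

61.46 PiB × 1,125,899,906,842,624 bytes/PiB = 69,197,808,274,547,671.04 bytes
1 TiB = 2^40 bytes = 1,099,511,627,776 bytes
69,197,808,274,547,671.04 / 1,099,511,627,776 = 62,935.0 TiB

62,935.0 TiB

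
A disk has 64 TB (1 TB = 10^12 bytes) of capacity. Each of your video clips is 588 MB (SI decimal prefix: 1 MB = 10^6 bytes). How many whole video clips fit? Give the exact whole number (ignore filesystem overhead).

Capacity: 64 TB = 64,000,000,000,000 bytes
Per item: 588 MB = 588,000,000 bytes
⌊64,000,000,000,000 / 588,000,000⌋ = 108,843

108,843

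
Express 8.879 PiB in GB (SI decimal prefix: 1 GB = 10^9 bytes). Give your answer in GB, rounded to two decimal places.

9,996,865.27 GB

8.879 PiB × 1,125,899,906,842,624 bytes/PiB = 9,996,865,272,855,658.496 bytes
1 GB = 10^9 bytes = 1,000,000,000 bytes
9,996,865,272,855,658.496 / 1,000,000,000 = 9,996,865.27 GB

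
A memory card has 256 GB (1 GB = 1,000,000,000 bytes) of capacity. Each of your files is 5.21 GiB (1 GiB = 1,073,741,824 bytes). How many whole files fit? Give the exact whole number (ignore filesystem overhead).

45

Capacity: 256 GB = 256,000,000,000 bytes
Per item: 5.21 GiB = 5,594,194,903.04 bytes
⌊256,000,000,000 / 5,594,194,903.04⌋ = 45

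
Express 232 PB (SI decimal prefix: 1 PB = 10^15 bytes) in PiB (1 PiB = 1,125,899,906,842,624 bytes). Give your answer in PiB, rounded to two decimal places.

232 PB = 232 × 10^15 bytes = 232,000,000,000,000,000 bytes
1 PiB = 1,125,899,906,842,624 bytes
232,000,000,000,000,000 / 1,125,899,906,842,624 = 206.06 PiB

206.06 PiB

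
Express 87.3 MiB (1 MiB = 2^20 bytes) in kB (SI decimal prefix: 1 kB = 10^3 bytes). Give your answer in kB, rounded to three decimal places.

87.3 MiB = 87.3 × 2^20 bytes = 91,540,684.8 bytes
1 kB = 10^3 bytes = 1,000 bytes
91,540,684.8 / 1,000 = 91,540.685 kB

91,540.685 kB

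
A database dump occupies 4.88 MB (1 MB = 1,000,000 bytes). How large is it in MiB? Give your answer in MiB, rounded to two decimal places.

4.88 MB = 4.88 × 10^6 bytes = 4,880,000 bytes
1 MiB = 1,048,576 bytes
4,880,000 / 1,048,576 = 4.65 MiB

4.65 MiB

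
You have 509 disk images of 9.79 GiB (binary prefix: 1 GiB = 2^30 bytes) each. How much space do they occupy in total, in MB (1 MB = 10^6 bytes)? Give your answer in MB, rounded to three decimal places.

Total = 509 × 9.79 GiB = 4983.11 GiB
= 4983.11 × 1,073,741,824 bytes = 5,350,573,620,592.64 bytes
1 MB = 1,000,000 bytes
5,350,573,620,592.64 / 1,000,000 = 5,350,573.621 MB

5,350,573.621 MB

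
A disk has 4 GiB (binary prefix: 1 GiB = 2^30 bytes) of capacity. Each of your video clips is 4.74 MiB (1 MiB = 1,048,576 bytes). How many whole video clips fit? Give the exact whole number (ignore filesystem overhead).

864

Capacity: 4 GiB = 4,294,967,296 bytes
Per item: 4.74 MiB = 4,970,250.24 bytes
⌊4,294,967,296 / 4,970,250.24⌋ = 864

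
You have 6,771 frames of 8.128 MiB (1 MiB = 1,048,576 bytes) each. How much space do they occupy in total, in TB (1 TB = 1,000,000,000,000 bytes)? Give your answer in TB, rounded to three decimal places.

0.058 TB

Total = 6,771 × 8.128 MiB = 55034.688 MiB
= 55034.688 × 1,048,576 bytes = 57,708,053,004.288 bytes
1 TB = 1,000,000,000,000 bytes
57,708,053,004.288 / 1,000,000,000,000 = 0.058 TB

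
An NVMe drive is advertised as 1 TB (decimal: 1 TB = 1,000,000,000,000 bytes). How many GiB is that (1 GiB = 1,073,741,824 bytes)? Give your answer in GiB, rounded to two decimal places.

931.32 GiB

1 TB × 1,000,000,000,000 bytes/TB = 1,000,000,000,000 bytes
1 GiB = 2^30 bytes = 1,073,741,824 bytes
1,000,000,000,000 / 1,073,741,824 = 931.32 GiB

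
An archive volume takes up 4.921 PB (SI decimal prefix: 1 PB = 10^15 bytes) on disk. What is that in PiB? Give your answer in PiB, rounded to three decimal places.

4.371 PiB

4.921 PB = 4.921 × 10^15 bytes = 4,921,000,000,000,000 bytes
1 PiB = 1,125,899,906,842,624 bytes
4,921,000,000,000,000 / 1,125,899,906,842,624 = 4.371 PiB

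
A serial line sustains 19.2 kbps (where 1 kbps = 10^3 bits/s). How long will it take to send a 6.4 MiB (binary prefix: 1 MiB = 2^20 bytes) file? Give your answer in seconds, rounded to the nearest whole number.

2,796 seconds

6.4 MiB = 6,710,886.4 bytes = 53,687,091.2 bits
19.2 kbps = 19,200 bits/s
time = 53,687,091.2 / 19,200 = 2,796 s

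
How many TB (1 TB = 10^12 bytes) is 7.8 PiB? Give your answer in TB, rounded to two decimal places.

7.8 PiB = 7.8 × 2^50 bytes = 8,782,019,273,372,467.2 bytes
1 TB = 1,000,000,000,000 bytes
8,782,019,273,372,467.2 / 1,000,000,000,000 = 8,782.02 TB

8,782.02 TB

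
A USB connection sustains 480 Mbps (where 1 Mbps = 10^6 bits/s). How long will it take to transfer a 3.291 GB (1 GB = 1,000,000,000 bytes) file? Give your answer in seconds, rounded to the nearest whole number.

3.291 GB = 3,291,000,000 bytes = 26,328,000,000 bits
480 Mbps = 480,000,000 bits/s
time = 26,328,000,000 / 480,000,000 = 55 s

55 seconds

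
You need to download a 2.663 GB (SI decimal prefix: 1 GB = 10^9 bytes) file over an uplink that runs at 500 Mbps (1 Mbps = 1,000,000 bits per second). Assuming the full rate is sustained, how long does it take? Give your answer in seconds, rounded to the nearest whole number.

43 seconds

2.663 GB = 2,663,000,000 bytes = 21,304,000,000 bits
500 Mbps = 500,000,000 bits/s
time = 21,304,000,000 / 500,000,000 = 43 s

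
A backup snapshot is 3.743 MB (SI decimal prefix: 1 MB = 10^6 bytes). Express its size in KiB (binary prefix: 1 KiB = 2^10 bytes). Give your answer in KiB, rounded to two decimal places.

3.743 MB × 1,000,000 bytes/MB = 3,743,000 bytes
1 KiB = 2^10 bytes = 1,024 bytes
3,743,000 / 1,024 = 3,655.27 KiB

3,655.27 KiB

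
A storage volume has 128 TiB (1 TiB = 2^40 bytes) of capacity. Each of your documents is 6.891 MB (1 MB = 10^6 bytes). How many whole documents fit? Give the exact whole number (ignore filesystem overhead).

20,423,376

Capacity: 128 TiB = 140,737,488,355,328 bytes
Per item: 6.891 MB = 6,891,000 bytes
⌊140,737,488,355,328 / 6,891,000⌋ = 20,423,376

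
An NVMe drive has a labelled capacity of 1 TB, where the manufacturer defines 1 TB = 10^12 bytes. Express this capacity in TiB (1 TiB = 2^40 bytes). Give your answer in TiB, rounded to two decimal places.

0.91 TiB

1 TB = 1 × 10^12 bytes = 1,000,000,000,000 bytes
1 TiB = 1,099,511,627,776 bytes
1,000,000,000,000 / 1,099,511,627,776 = 0.91 TiB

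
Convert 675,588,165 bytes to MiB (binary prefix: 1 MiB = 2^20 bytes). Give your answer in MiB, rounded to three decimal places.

675,588,165 bytes given.
1 MiB = 2^20 bytes = 1,048,576 bytes
675,588,165 / 1,048,576 = 644.291 MiB

644.291 MiB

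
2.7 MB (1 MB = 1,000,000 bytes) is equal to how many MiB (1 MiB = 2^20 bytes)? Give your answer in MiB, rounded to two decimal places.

2.57 MiB

2.7 MB = 2.7 × 10^6 bytes = 2,700,000 bytes
1 MiB = 2^20 bytes = 1,048,576 bytes
2,700,000 / 1,048,576 = 2.57 MiB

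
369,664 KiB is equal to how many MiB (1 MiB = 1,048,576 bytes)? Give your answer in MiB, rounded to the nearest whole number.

361 MiB

369,664 KiB = 369,664 × 2^10 bytes = 378,535,936 bytes
1 MiB = 2^20 bytes = 1,048,576 bytes
378,535,936 / 1,048,576 = 361 MiB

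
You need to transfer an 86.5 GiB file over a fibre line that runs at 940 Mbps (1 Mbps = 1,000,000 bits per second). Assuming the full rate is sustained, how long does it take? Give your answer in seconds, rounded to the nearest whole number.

790 seconds

86.5 GiB = 92,878,667,776 bytes = 743,029,342,208 bits
940 Mbps = 940,000,000 bits/s
time = 743,029,342,208 / 940,000,000 = 790 s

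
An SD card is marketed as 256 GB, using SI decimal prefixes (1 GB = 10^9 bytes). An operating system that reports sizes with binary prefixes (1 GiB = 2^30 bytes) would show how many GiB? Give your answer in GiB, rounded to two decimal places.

256 GB = 256 × 10^9 bytes = 256,000,000,000 bytes
1 GiB = 2^30 bytes = 1,073,741,824 bytes
256,000,000,000 / 1,073,741,824 = 238.42 GiB

238.42 GiB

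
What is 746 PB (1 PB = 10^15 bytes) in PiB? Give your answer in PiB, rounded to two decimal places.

662.58 PiB

746 PB × 1,000,000,000,000,000 bytes/PB = 746,000,000,000,000,000 bytes
1 PiB = 1,125,899,906,842,624 bytes
746,000,000,000,000,000 / 1,125,899,906,842,624 = 662.58 PiB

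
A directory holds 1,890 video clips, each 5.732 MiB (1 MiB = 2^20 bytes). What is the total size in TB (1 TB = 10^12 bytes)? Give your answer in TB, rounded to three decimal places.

0.011 TB

Total = 1,890 × 5.732 MiB = 10833.48 MiB
= 10833.48 × 1,048,576 bytes = 11,359,727,124.48 bytes
1 TB = 1,000,000,000,000 bytes
11,359,727,124.48 / 1,000,000,000,000 = 0.011 TB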